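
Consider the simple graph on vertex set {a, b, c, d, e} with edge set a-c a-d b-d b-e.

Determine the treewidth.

A width-1 tree decomposition is:
Bags: B1 = {a, c}  B2 = {a, d}  B3 = {b, d}  B4 = {b, e}
Tree: B1–B2, B2–B3, B3–B4
Each bag holds 2 vertices, so the decomposition has width 1, which upper-bounds the treewidth. G has an edge, so its treewidth is at least 1. The upper and lower bounds meet at 1, so that is the treewidth.

1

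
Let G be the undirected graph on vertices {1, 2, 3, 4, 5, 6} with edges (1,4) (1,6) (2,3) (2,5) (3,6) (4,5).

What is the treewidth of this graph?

2

A width-2 tree decomposition is:
Bags: B1 = {2, 3, 5}  B2 = {3, 4, 5}  B3 = {1, 3, 4}  B4 = {1, 3, 6}
Tree: B1–B2, B2–B3, B3–B4
Every bag has size at most 3, so the width is 3 − 1 = 2 and tw(G) ≤ 2. For the lower bound, G contains the cycle 3–2–5–4–1–6–3, so G is not a forest; only forests have treewidth ≤ 1, hence tw(G) ≥ 2. Therefore the treewidth is 2.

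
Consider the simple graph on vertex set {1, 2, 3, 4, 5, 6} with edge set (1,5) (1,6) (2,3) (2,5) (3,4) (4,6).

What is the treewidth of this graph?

2

A width-2 tree decomposition is:
Bags: B1 = {1, 5, 6}  B2 = {2, 5, 6}  B3 = {2, 3, 6}  B4 = {3, 4, 6}
Tree: B1–B2, B2–B3, B3–B4
Every bag has size at most 3, so the width is 3 − 1 = 2 and tw(G) ≤ 2. The edges 6–1–5–2–3–4–6 form a cycle, so G is not a tree and its treewidth is at least 2. Therefore the treewidth is 2.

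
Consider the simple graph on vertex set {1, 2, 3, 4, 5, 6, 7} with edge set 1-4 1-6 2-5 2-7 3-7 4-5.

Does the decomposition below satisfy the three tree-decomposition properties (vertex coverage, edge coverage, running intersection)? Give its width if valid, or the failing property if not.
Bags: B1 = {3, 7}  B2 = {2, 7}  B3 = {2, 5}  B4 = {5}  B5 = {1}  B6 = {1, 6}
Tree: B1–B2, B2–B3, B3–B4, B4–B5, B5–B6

A tree decomposition must satisfy three properties: every vertex lies in some bag; for every edge, both endpoints lie together in some bag; and for every vertex, the bags containing it form a connected subtree. Here vertex 4 appears in no bag, so the decomposition is invalid.

No — vertex 4 appears in no bag.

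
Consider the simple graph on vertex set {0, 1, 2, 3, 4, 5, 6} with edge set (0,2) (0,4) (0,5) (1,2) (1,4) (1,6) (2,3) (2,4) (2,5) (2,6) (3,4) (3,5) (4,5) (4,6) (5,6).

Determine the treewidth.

A width-3 tree decomposition is:
Bags: B1 = {0, 2, 4, 5}  B2 = {2, 3, 4, 5}  B3 = {2, 4, 5, 6}  B4 = {1, 2, 4, 6}
Tree: B1–B2, B2–B3, B3–B4
Every bag has size at most 4, so the width is 4 − 1 = 3 and tw(G) ≤ 3. For the lower bound, the 4 vertices {1, 2, 4, 6} are pairwise adjacent, and any tree decomposition puts a clique entirely inside one bag — forcing width ≥ 3. Therefore the treewidth is 3.

3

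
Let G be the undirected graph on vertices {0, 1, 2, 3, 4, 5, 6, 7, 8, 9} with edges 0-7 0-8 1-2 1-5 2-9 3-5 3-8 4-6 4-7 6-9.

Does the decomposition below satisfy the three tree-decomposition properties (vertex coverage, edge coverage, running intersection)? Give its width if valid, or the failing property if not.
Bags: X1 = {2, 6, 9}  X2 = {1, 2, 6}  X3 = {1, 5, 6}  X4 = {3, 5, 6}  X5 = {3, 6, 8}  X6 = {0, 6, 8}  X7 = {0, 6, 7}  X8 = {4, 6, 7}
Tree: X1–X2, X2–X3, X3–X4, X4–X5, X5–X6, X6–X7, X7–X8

Yes; width 2.

Checking the three conditions: (i) the bags cover all of {0, 1, 2, 3, 4, 5, 6, 7, 8, 9}; (ii) for each edge, some bag contains both endpoints; (iii) the bags containing any fixed vertex form a subtree. All hold, so the decomposition is valid with width 3 − 1 = 2.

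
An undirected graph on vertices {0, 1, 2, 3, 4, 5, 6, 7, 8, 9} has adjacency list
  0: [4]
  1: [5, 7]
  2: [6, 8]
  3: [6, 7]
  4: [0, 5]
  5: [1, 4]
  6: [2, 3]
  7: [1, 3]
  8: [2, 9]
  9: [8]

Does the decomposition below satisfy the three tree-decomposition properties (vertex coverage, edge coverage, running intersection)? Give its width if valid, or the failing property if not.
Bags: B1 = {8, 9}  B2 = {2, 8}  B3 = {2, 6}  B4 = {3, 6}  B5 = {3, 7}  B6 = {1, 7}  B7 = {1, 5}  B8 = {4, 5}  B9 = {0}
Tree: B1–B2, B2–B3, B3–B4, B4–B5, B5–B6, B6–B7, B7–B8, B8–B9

A tree decomposition must satisfy three properties: every vertex lies in some bag; for every edge, both endpoints lie together in some bag; and for every vertex, the bags containing it form a connected subtree. Here edge (4,0) lies in no bag, so the decomposition is invalid.

No — edge (4,0) lies in no bag.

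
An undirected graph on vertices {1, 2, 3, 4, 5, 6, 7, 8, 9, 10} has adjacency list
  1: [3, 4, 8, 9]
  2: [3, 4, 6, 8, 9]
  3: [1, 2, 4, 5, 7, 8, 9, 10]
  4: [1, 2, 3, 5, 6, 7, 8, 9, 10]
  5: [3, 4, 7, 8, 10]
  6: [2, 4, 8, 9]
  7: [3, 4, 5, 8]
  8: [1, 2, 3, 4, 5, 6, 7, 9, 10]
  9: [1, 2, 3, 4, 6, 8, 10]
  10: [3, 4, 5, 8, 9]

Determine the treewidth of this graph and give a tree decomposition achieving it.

Every bag has size at most 5, so the width is 5 − 1 = 4 and tw(G) ≤ 4. On the other hand G contains the 5-clique {1, 3, 4, 8, 9}. A clique must lie in a single bag of any decomposition, so no decomposition can have width below 4. Hence tw(G) = 4 exactly.

Treewidth 4.
One such decomposition:
Bags: B1 = {2, 3, 4, 8, 9}  B2 = {3, 4, 8, 9, 10}  B3 = {2, 4, 6, 8, 9}  B4 = {3, 4, 5, 8, 10}  B5 = {3, 4, 5, 7, 8}  B6 = {1, 3, 4, 8, 9}
Tree: B1–B2, B1–B3, B2–B4, B4–B5, B1–B6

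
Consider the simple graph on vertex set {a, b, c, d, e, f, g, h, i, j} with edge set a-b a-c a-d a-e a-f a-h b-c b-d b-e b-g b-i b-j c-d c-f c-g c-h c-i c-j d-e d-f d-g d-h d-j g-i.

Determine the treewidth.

A width-3 tree decomposition is:
Bags: B1 = {a, b, c, d}  B2 = {a, c, d, f}  B3 = {b, c, d, g}  B4 = {b, c, d, j}  B5 = {b, c, g, i}  B6 = {a, c, d, h}  B7 = {a, b, d, e}
Tree: B1–B2, B1–B3, B3–B4, B3–B5, B1–B6, B1–B7
Every bag has size at most 4, so the width is 4 − 1 = 3 and tw(G) ≤ 3. For the lower bound, the 4 vertices {a, b, d, e} are pairwise adjacent, and any tree decomposition puts a clique entirely inside one bag — forcing width ≥ 3. The upper and lower bounds meet at 3, so that is the treewidth.

3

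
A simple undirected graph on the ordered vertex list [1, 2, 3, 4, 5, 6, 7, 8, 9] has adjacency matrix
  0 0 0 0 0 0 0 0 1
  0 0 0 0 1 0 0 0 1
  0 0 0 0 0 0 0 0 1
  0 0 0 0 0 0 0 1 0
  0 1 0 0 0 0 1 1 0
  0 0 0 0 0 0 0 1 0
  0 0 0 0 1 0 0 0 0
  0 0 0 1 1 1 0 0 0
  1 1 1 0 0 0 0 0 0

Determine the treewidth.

A width-1 tree decomposition is:
Bags: B1 = {6, 8}  B2 = {5, 8}  B3 = {2, 5}  B4 = {4, 8}  B5 = {2, 9}  B6 = {3, 9}  B7 = {5, 7}  B8 = {1, 9}
Tree: B1–B2, B2–B3, B2–B4, B3–B5, B5–B6, B3–B7, B6–B8
Each bag holds 2 vertices, so the decomposition has width 1, which upper-bounds the treewidth. G has an edge, so its treewidth is at least 1. Therefore the treewidth is 1.

1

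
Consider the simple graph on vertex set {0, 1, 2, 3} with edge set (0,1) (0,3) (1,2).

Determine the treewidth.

1

A width-1 tree decomposition is:
Bags: B1 = {0, 3}  B2 = {0, 1}  B3 = {1, 2}
Tree: B1–B2, B2–B3
The largest bag has 2 vertices, giving width 1; this decomposition certifies tw(G) ≤ 1. Any graph with an edge has treewidth ≥ 1, and G has the edge 3–0. Therefore the treewidth is 1.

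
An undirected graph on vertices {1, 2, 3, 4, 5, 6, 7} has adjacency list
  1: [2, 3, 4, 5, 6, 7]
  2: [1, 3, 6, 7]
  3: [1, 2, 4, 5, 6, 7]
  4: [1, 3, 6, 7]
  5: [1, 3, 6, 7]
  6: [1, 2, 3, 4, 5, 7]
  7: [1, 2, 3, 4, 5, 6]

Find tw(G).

4

A width-4 tree decomposition is:
Bags: B1 = {1, 3, 5, 6, 7}  B2 = {1, 2, 3, 6, 7}  B3 = {1, 3, 4, 6, 7}
Tree: B1–B2, B1–B3
Every bag has size at most 5, so the width is 5 − 1 = 4 and tw(G) ≤ 4. Conversely, {1, 2, 3, 6, 7} is a clique of size 5, and the vertices of any clique must share a bag in every tree decomposition; so some bag has ≥ 5 vertices and tw(G) ≥ 4. Therefore the treewidth is 4.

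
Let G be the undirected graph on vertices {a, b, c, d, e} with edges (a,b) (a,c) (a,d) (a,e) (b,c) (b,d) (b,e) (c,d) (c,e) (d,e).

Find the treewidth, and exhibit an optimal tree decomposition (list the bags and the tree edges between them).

With just one bag of size 5, the width is 5 − 1 = 4, so tw(G) ≤ 4. Conversely, {a, b, c, d, e} is a clique of size 5, and the vertices of any clique must share a bag in every tree decomposition; so some bag has ≥ 5 vertices and tw(G) ≥ 4. Therefore the treewidth is 4.

Treewidth 4.
Bags: B1 = {a, b, c, d, e}
Tree: (single bag)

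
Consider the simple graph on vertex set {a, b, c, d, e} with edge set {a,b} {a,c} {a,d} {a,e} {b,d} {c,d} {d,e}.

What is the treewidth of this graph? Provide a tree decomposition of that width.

Treewidth 2.
One such decomposition:
Bags: B1 = {a, b, d}  B2 = {a, d, e}  B3 = {a, c, d}
Tree: B1–B2, B2–B3

The largest bag has 3 vertices, giving width 2; this decomposition certifies tw(G) ≤ 2. Conversely, {a, d, e} is a clique of size 3, and the vertices of any clique must share a bag in every tree decomposition; so some bag has ≥ 3 vertices and tw(G) ≥ 2. Combining the bounds, tw(G) = 2.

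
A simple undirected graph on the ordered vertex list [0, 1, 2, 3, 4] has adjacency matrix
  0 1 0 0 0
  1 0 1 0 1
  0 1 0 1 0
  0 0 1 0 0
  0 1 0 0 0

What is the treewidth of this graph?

A width-1 tree decomposition is:
Bags: B1 = {1, 4}  B2 = {1, 2}  B3 = {2, 3}  B4 = {0, 1}
Tree: B1–B2, B2–B3, B1–B4
Every bag has size at most 2, so the width is 2 − 1 = 1 and tw(G) ≤ 1. Since G has at least one edge (e.g. 1–4), it is not an edgeless graph, so tw(G) ≥ 1. Hence tw(G) = 1 exactly.

1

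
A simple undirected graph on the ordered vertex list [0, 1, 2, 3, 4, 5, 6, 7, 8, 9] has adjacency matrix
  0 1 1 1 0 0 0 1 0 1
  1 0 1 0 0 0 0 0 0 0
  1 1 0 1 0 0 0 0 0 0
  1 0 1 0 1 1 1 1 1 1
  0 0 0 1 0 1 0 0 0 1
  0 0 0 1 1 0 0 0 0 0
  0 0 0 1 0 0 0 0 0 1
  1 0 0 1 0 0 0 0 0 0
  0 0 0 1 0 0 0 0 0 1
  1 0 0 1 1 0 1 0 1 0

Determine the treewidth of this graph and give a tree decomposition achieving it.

Every bag has size at most 3, so the width is 3 − 1 = 2 and tw(G) ≤ 2. On the other hand G contains the 3-clique {0, 1, 2}. A clique must lie in a single bag of any decomposition, so no decomposition can have width below 2. Therefore the treewidth is 2.

Treewidth 2.
Bags: B1 = {3, 6, 9}  B2 = {0, 3, 9}  B3 = {0, 2, 3}  B4 = {3, 8, 9}  B5 = {0, 3, 7}  B6 = {0, 1, 2}  B7 = {3, 4, 9}  B8 = {3, 4, 5}
Tree: B1–B2, B2–B3, B2–B4, B3–B5, B3–B6, B1–B7, B7–B8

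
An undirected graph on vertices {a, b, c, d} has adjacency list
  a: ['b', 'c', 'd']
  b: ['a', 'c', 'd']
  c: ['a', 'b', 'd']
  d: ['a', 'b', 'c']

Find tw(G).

3

A width-3 tree decomposition is:
Bags: B1 = {a, b, c, d}
Tree: (single bag)
A single bag containing all 4 vertices is trivially a valid decomposition of width 3. For the lower bound, the 4 vertices {a, b, c, d} are pairwise adjacent, and any tree decomposition puts a clique entirely inside one bag — forcing width ≥ 3. Hence tw(G) = 3 exactly.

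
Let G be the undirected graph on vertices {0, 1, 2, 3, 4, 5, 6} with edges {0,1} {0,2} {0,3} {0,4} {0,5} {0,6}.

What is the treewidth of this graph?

A width-1 tree decomposition is:
Bags: B1 = {0, 5}  B2 = {0, 2}  B3 = {0, 6}  B4 = {0, 4}  B5 = {0, 1}  B6 = {0, 3}
Tree: B1–B2, B2–B3, B2–B4, B3–B5, B2–B6
Every bag has size at most 2, so the width is 2 − 1 = 1 and tw(G) ≤ 1. Any graph with an edge has treewidth ≥ 1, and G has the edge 0–5. Hence tw(G) = 1 exactly.

1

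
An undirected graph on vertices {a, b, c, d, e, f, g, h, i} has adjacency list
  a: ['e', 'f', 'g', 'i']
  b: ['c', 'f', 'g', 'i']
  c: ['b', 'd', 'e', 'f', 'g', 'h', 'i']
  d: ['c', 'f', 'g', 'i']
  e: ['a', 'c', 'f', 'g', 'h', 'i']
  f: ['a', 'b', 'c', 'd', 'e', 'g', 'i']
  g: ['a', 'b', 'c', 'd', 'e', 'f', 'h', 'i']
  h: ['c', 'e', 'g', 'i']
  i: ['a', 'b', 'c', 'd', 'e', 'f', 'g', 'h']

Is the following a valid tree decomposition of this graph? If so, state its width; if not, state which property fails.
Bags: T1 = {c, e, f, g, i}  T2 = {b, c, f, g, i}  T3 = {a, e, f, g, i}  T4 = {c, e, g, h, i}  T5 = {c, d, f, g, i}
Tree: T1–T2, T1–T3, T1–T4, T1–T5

Vertex coverage: the bags together contain {a, b, c, d, e, f, g, h, i}, the full vertex set. Edge coverage: each edge of G has both endpoints in at least one bag. Running intersection: for every vertex, the bags containing it form a connected subtree. All three properties hold, so this is a valid tree decomposition of width max|bag| − 1 = 4, and hence tw(G) ≤ 4.

Yes; width 4.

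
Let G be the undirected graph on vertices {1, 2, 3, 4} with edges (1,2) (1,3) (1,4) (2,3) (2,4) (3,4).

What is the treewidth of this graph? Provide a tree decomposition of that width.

Treewidth 3.
Bags: B1 = {1, 2, 3, 4}
Tree: (single bag)

A single bag containing all 4 vertices is trivially a valid decomposition of width 3. For the lower bound, the 4 vertices {1, 2, 3, 4} are pairwise adjacent, and any tree decomposition puts a clique entirely inside one bag — forcing width ≥ 3. The upper and lower bounds meet at 3, so that is the treewidth.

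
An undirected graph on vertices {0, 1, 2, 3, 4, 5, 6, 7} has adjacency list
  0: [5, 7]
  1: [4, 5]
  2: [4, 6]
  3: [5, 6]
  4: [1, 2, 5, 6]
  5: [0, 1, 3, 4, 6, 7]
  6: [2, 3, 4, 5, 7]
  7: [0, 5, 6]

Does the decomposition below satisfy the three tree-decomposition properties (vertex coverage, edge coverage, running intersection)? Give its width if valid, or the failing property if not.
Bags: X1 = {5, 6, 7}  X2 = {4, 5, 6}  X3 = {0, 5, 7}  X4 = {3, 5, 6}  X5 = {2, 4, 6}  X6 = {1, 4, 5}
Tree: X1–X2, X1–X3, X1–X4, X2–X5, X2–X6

Checking the three conditions: (i) the bags cover all of {0, 1, 2, 3, 4, 5, 6, 7}; (ii) for each edge, some bag contains both endpoints; (iii) the bags containing any fixed vertex form a subtree. All hold, so the decomposition is valid with width 3 − 1 = 2.

Yes; width 2.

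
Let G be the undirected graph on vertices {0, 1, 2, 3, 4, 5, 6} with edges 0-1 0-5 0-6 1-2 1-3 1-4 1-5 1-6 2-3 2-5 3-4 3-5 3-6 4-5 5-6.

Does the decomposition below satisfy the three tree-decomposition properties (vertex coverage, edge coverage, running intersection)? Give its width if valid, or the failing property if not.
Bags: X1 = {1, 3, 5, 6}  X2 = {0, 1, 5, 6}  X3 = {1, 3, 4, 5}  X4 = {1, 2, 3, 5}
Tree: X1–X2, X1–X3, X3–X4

Yes; width 3.

Vertex coverage: the bags together contain {0, 1, 2, 3, 4, 5, 6}, the full vertex set. Edge coverage: each edge of G has both endpoints in at least one bag. Running intersection: for every vertex, the bags containing it form a connected subtree. All three properties hold, so this is a valid tree decomposition of width max|bag| − 1 = 3, and hence tw(G) ≤ 3.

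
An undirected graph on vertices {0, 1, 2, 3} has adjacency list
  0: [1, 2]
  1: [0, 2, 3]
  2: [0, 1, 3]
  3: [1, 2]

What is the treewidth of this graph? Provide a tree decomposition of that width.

The largest bag has 3 vertices, giving width 2; this decomposition certifies tw(G) ≤ 2. On the other hand G contains the 3-clique {0, 1, 2}. A clique must lie in a single bag of any decomposition, so no decomposition can have width below 2. Therefore the treewidth is 2.

Treewidth 2.
Bags: B1 = {0, 1, 2}  B2 = {1, 2, 3}
Tree: B1–B2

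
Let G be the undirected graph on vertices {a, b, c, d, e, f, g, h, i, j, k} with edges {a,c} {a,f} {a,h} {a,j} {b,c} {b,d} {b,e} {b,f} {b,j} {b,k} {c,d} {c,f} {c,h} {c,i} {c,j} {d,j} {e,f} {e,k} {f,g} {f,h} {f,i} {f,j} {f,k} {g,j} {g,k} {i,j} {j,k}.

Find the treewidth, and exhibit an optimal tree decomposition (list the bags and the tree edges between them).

Treewidth 3.
One optimal decomposition is:
Bags: B1 = {b, f, j, k}  B2 = {b, c, f, j}  B3 = {b, e, f, k}  B4 = {c, f, i, j}  B5 = {b, c, d, j}  B6 = {f, g, j, k}  B7 = {a, c, f, j}  B8 = {a, c, f, h}
Tree: B1–B2, B1–B3, B2–B4, B2–B5, B1–B6, B4–B7, B7–B8

The largest bag has 4 vertices, giving width 3; this decomposition certifies tw(G) ≤ 3. Conversely, {b, c, d, j} is a clique of size 4, and the vertices of any clique must share a bag in every tree decomposition; so some bag has ≥ 4 vertices and tw(G) ≥ 3. The upper and lower bounds meet at 3, so that is the treewidth.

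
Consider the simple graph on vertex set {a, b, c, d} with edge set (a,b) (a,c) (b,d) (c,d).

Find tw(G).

A width-2 tree decomposition is:
Bags: B1 = {b, c, d}  B2 = {a, b, c}
Tree: B1–B2
The largest bag has 3 vertices, giving width 2; this decomposition certifies tw(G) ≤ 2. For the lower bound, G contains the cycle c–d–b–a–c, so G is not a forest; only forests have treewidth ≤ 1, hence tw(G) ≥ 2. Combining the bounds, tw(G) = 2.

2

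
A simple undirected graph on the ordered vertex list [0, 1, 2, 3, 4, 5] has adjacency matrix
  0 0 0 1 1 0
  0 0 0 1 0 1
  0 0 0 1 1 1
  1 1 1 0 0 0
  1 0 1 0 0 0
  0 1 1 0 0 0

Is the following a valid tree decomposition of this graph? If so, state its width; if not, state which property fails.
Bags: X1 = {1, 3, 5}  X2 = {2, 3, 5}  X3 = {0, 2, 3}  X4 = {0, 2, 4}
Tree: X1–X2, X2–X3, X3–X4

Yes; width 2.

Checking the three conditions: (i) the bags cover all of {0, 1, 2, 3, 4, 5}; (ii) for each edge, some bag contains both endpoints; (iii) the bags containing any fixed vertex form a subtree. All hold, so the decomposition is valid with width 3 − 1 = 2.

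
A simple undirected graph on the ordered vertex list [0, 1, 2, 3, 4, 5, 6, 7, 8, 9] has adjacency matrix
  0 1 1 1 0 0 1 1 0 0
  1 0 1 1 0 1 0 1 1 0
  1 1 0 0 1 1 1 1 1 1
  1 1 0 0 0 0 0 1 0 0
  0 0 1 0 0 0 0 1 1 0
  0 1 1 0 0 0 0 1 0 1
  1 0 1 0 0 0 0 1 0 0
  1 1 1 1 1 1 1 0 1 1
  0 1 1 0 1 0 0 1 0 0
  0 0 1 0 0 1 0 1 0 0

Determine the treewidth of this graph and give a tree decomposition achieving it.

Treewidth 3.
One optimal decomposition is:
Bags: B1 = {0, 1, 2, 7}  B2 = {1, 2, 5, 7}  B3 = {0, 1, 3, 7}  B4 = {0, 2, 6, 7}  B5 = {1, 2, 7, 8}  B6 = {2, 4, 7, 8}  B7 = {2, 5, 7, 9}
Tree: B1–B2, B1–B3, B1–B4, B2–B5, B5–B6, B2–B7

Each bag holds 4 vertices, so the decomposition has width 3, which upper-bounds the treewidth. Conversely, {0, 1, 2, 7} is a clique of size 4, and the vertices of any clique must share a bag in every tree decomposition; so some bag has ≥ 4 vertices and tw(G) ≥ 3. The upper and lower bounds meet at 3, so that is the treewidth.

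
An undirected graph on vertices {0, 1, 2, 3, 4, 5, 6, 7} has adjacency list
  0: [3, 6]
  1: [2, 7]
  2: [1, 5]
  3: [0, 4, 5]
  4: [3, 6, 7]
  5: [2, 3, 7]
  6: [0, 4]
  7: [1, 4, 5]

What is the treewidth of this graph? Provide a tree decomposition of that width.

Treewidth 2.
One such decomposition:
Bags: B1 = {1, 2, 7}  B2 = {2, 5, 7}  B3 = {4, 5, 7}  B4 = {3, 4, 5}  B5 = {3, 4, 6}  B6 = {0, 3, 6}
Tree: B1–B2, B2–B3, B3–B4, B4–B5, B5–B6

Each bag holds 3 vertices, so the decomposition has width 2, which upper-bounds the treewidth. For the lower bound, G contains the cycle 1–2–5–7–1, so G is not a forest; only forests have treewidth ≤ 1, hence tw(G) ≥ 2. The upper and lower bounds meet at 2, so that is the treewidth.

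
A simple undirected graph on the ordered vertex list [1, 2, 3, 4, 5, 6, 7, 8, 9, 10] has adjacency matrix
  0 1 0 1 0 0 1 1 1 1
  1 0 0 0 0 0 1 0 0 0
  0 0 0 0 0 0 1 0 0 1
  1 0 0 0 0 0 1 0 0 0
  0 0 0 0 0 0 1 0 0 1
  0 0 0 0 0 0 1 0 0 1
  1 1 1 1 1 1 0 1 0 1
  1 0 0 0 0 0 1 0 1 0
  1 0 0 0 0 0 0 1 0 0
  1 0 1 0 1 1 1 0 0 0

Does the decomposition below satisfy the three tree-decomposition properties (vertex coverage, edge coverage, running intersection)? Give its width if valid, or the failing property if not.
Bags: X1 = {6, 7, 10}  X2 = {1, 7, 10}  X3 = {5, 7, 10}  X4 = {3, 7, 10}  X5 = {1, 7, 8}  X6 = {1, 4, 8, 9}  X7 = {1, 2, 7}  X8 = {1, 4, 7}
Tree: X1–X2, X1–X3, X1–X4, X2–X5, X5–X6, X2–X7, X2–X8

A tree decomposition must satisfy three properties: every vertex lies in some bag; for every edge, both endpoints lie together in some bag; and for every vertex, the bags containing it form a connected subtree. Here bags containing vertex 4 are not connected in the tree, so the decomposition is invalid.

No — bags containing vertex 4 are not connected in the tree.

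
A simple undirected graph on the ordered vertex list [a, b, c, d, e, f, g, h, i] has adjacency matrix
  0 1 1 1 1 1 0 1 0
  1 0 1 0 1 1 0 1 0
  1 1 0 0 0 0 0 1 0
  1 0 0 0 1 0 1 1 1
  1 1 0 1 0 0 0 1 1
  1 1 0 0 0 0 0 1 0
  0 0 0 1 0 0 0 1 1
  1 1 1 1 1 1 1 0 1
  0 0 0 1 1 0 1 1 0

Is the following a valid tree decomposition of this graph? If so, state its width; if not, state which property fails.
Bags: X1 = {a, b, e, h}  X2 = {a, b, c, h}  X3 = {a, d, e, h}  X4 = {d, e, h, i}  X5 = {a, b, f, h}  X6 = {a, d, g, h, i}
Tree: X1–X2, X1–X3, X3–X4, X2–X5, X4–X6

No — bags containing vertex a are not connected in the tree.

A tree decomposition must satisfy three properties: every vertex lies in some bag; for every edge, both endpoints lie together in some bag; and for every vertex, the bags containing it form a connected subtree. Here bags containing vertex a are not connected in the tree, so the decomposition is invalid.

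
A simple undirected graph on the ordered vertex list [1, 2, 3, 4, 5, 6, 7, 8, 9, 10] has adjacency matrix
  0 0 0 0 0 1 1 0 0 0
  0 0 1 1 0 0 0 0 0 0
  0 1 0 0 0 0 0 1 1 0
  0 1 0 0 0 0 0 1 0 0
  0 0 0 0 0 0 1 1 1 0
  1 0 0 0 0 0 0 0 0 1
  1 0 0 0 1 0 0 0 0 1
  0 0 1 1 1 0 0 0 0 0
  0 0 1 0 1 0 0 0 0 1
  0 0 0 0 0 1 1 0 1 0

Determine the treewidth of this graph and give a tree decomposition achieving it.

Treewidth 2.
One optimal decomposition is:
Bags: B1 = {1, 6, 7}  B2 = {6, 7, 10}  B3 = {5, 7, 10}  B4 = {5, 9, 10}  B5 = {5, 8, 9}  B6 = {3, 8, 9}  B7 = {3, 4, 8}  B8 = {2, 3, 4}
Tree: B1–B2, B2–B3, B3–B4, B4–B5, B5–B6, B6–B7, B7–B8

Each bag holds 3 vertices, so the decomposition has width 2, which upper-bounds the treewidth. The edges 1–6–10–7–1 form a cycle, so G is not a tree and its treewidth is at least 2. Combining the bounds, tw(G) = 2.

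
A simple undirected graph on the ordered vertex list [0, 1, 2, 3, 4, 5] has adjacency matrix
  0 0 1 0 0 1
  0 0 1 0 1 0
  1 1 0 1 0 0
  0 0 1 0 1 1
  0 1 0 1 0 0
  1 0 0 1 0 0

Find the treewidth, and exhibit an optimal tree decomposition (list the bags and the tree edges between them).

Treewidth 2.
Bags: B1 = {0, 2, 5}  B2 = {2, 3, 5}  B3 = {1, 2, 3}  B4 = {1, 3, 4}
Tree: B1–B2, B2–B3, B3–B4

Every bag has size at most 3, so the width is 3 − 1 = 2 and tw(G) ≤ 2. Since 0–5–3–2–0 is a cycle in G, G is not acyclic. Forests are exactly the graphs of treewidth ≤ 1, so tw(G) ≥ 2. Therefore the treewidth is 2.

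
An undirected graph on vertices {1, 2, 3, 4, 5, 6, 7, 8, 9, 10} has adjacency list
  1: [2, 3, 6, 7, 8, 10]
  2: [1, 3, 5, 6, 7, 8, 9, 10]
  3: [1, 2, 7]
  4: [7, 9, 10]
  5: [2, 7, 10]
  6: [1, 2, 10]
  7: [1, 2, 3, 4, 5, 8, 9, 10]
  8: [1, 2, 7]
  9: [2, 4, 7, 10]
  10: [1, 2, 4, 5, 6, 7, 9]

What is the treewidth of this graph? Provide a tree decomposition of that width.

Treewidth 3.
One optimal decomposition is:
Bags: B1 = {2, 7, 9, 10}  B2 = {1, 2, 7, 10}  B3 = {2, 5, 7, 10}  B4 = {1, 2, 6, 10}  B5 = {4, 7, 9, 10}  B6 = {1, 2, 7, 8}  B7 = {1, 2, 3, 7}
Tree: B1–B2, B2–B3, B2–B4, B1–B5, B2–B6, B2–B7

Each bag holds 4 vertices, so the decomposition has width 3, which upper-bounds the treewidth. On the other hand G contains the 4-clique {1, 2, 6, 10}. A clique must lie in a single bag of any decomposition, so no decomposition can have width below 3. Hence tw(G) = 3 exactly.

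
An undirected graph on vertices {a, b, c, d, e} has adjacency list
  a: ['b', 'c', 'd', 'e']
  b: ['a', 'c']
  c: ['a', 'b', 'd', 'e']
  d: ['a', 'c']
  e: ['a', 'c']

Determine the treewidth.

2

A width-2 tree decomposition is:
Bags: B1 = {a, c, d}  B2 = {a, b, c}  B3 = {a, c, e}
Tree: B1–B2, B1–B3
Each bag holds 3 vertices, so the decomposition has width 2, which upper-bounds the treewidth. For the lower bound, the 3 vertices {a, c, d} are pairwise adjacent, and any tree decomposition puts a clique entirely inside one bag — forcing width ≥ 2. Hence tw(G) = 2 exactly.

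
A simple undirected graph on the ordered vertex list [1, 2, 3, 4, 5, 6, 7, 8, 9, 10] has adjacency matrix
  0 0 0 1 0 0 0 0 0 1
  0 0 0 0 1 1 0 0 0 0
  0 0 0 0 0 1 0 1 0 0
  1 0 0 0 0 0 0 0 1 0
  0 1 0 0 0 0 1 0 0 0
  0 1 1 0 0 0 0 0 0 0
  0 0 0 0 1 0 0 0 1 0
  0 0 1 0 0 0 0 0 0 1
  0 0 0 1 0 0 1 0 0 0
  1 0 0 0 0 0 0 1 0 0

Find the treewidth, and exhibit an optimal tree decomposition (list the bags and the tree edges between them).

Treewidth 2.
One such decomposition:
Bags: B1 = {2, 3, 6}  B2 = {2, 3, 8}  B3 = {2, 8, 10}  B4 = {1, 2, 10}  B5 = {1, 2, 4}  B6 = {2, 4, 9}  B7 = {2, 7, 9}  B8 = {2, 5, 7}
Tree: B1–B2, B2–B3, B3–B4, B4–B5, B5–B6, B6–B7, B7–B8

Each bag holds 3 vertices, so the decomposition has width 2, which upper-bounds the treewidth. Since 2–6–3–8–10–1–4–9–7–5–2 is a cycle in G, G is not acyclic. Forests are exactly the graphs of treewidth ≤ 1, so tw(G) ≥ 2. Therefore the treewidth is 2.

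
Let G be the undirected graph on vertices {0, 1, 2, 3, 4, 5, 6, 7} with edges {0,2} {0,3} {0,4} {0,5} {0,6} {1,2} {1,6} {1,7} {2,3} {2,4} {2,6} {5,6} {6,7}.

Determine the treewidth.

2

A width-2 tree decomposition is:
Bags: B1 = {0, 2, 4}  B2 = {0, 2, 6}  B3 = {0, 5, 6}  B4 = {0, 2, 3}  B5 = {1, 2, 6}  B6 = {1, 6, 7}
Tree: B1–B2, B2–B3, B1–B4, B2–B5, B5–B6
Each bag holds 3 vertices, so the decomposition has width 2, which upper-bounds the treewidth. On the other hand G contains the 3-clique {0, 2, 3}. A clique must lie in a single bag of any decomposition, so no decomposition can have width below 2. Combining the bounds, tw(G) = 2.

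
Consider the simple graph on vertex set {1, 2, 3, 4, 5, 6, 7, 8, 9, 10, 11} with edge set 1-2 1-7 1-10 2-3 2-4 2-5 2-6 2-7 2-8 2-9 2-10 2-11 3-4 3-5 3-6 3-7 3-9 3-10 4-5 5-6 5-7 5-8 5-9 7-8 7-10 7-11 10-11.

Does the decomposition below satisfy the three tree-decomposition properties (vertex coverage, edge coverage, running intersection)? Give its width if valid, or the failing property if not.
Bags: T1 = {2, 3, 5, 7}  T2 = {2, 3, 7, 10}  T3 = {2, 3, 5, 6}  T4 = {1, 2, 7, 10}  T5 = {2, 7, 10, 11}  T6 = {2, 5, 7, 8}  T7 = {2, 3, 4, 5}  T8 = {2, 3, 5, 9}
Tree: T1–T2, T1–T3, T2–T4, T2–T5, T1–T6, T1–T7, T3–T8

Yes; width 3.

Checking the three conditions: (i) the bags cover all of {1, 2, 3, 4, 5, 6, 7, 8, 9, 10, 11}; (ii) for each edge, some bag contains both endpoints; (iii) the bags containing any fixed vertex form a subtree. All hold, so the decomposition is valid with width 4 − 1 = 3.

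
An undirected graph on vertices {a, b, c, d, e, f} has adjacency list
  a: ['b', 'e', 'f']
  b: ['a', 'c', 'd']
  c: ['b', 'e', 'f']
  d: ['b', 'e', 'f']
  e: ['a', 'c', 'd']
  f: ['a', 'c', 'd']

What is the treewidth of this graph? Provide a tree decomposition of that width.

Every bag has size at most 4, so the width is 4 − 1 = 3 and tw(G) ≤ 3. For the lower bound: the 4 vertex sets {d,e}, {b,c}, {a}, {f} are disjoint, each induces a connected subgraph, and every pair is joined by at least one edge of G. Contracting each set to a single vertex therefore yields K_{4} as a minor, and since treewidth is minor-monotone, tw(G) ≥ tw(K_{4}) = 3. The upper and lower bounds meet at 3, so that is the treewidth.

Treewidth 3.
Bags: B1 = {a, c, d, e}  B2 = {a, b, c, d}  B3 = {a, c, d, f}
Tree: B1–B2, B2–B3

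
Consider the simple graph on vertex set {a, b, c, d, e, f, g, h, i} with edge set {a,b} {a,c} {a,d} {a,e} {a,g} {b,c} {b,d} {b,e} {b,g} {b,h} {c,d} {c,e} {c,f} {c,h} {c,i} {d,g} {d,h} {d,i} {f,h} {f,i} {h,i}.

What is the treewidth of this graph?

3

A width-3 tree decomposition is:
Bags: B1 = {a, b, c, d}  B2 = {b, c, d, h}  B3 = {a, b, c, e}  B4 = {c, d, h, i}  B5 = {c, f, h, i}  B6 = {a, b, d, g}
Tree: B1–B2, B1–B3, B2–B4, B4–B5, B1–B6
The largest bag has 4 vertices, giving width 3; this decomposition certifies tw(G) ≤ 3. On the other hand G contains the 4-clique {a, b, d, g}. A clique must lie in a single bag of any decomposition, so no decomposition can have width below 3. Therefore the treewidth is 3.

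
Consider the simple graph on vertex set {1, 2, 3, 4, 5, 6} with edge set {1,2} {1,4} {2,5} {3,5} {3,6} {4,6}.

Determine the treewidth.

A width-2 tree decomposition is:
Bags: B1 = {2, 3, 5}  B2 = {2, 3, 6}  B3 = {2, 4, 6}  B4 = {1, 2, 4}
Tree: B1–B2, B2–B3, B3–B4
Every bag has size at most 3, so the width is 3 − 1 = 2 and tw(G) ≤ 2. The edges 2–5–3–6–4–1–2 form a cycle, so G is not a tree and its treewidth is at least 2. The upper and lower bounds meet at 2, so that is the treewidth.

2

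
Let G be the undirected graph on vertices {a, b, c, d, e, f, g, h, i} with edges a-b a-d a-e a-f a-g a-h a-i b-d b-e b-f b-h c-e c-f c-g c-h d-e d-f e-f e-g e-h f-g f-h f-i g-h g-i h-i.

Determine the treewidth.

4

A width-4 tree decomposition is:
Bags: B1 = {a, e, f, g, h}  B2 = {a, f, g, h, i}  B3 = {c, e, f, g, h}  B4 = {a, b, e, f, h}  B5 = {a, b, d, e, f}
Tree: B1–B2, B1–B3, B1–B4, B4–B5
Each bag holds 5 vertices, so the decomposition has width 4, which upper-bounds the treewidth. Conversely, {a, b, d, e, f} is a clique of size 5, and the vertices of any clique must share a bag in every tree decomposition; so some bag has ≥ 5 vertices and tw(G) ≥ 4. Therefore the treewidth is 4.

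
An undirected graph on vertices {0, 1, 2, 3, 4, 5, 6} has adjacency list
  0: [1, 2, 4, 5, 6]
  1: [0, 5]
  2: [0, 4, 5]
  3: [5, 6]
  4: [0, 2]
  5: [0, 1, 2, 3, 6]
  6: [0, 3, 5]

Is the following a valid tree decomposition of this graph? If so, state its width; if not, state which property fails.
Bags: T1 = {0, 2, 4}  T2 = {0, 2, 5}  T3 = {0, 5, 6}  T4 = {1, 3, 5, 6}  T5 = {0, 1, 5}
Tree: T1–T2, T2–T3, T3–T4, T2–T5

A tree decomposition must satisfy three properties: every vertex lies in some bag; for every edge, both endpoints lie together in some bag; and for every vertex, the bags containing it form a connected subtree. Here bags containing vertex 1 are not connected in the tree, so the decomposition is invalid.

No — bags containing vertex 1 are not connected in the tree.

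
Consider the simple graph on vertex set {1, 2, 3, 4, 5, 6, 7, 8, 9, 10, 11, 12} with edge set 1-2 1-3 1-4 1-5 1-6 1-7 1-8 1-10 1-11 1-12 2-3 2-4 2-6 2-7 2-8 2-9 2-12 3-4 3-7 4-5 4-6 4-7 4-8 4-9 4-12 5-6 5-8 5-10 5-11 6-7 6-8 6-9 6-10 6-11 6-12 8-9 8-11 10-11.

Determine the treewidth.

A width-4 tree decomposition is:
Bags: B1 = {1, 2, 4, 6, 7}  B2 = {1, 2, 4, 6, 12}  B3 = {1, 2, 3, 4, 7}  B4 = {1, 2, 4, 6, 8}  B5 = {1, 4, 5, 6, 8}  B6 = {1, 5, 6, 8, 11}  B7 = {2, 4, 6, 8, 9}  B8 = {1, 5, 6, 10, 11}
Tree: B1–B2, B1–B3, B1–B4, B4–B5, B5–B6, B4–B7, B6–B8
Each bag holds 5 vertices, so the decomposition has width 4, which upper-bounds the treewidth. For the lower bound, the 5 vertices {1, 2, 3, 4, 7} are pairwise adjacent, and any tree decomposition puts a clique entirely inside one bag — forcing width ≥ 4. Therefore the treewidth is 4.

4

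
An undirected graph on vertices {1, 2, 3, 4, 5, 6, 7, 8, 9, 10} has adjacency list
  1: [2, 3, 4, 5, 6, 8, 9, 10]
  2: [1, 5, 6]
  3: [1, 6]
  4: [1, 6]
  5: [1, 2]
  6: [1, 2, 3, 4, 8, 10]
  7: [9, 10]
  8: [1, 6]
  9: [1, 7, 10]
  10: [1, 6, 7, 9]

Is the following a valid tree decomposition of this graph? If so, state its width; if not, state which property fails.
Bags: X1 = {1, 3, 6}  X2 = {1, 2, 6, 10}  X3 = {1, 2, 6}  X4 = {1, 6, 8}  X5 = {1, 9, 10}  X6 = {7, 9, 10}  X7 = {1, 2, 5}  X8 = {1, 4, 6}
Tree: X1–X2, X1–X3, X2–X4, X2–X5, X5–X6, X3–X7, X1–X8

A tree decomposition must satisfy three properties: every vertex lies in some bag; for every edge, both endpoints lie together in some bag; and for every vertex, the bags containing it form a connected subtree. Here bags containing vertex 2 are not connected in the tree, so the decomposition is invalid.

No — bags containing vertex 2 are not connected in the tree.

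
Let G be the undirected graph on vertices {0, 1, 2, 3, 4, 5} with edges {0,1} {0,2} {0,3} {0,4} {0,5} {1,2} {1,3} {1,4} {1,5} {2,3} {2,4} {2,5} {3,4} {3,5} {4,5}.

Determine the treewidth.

A width-5 tree decomposition is:
Bags: B1 = {0, 1, 2, 3, 4, 5}
Tree: (single bag)
A single bag containing all 6 vertices is trivially a valid decomposition of width 5. Conversely, {0, 1, 2, 3, 4, 5} is a clique of size 6, and the vertices of any clique must share a bag in every tree decomposition; so some bag has ≥ 6 vertices and tw(G) ≥ 5. Hence tw(G) = 5 exactly.

5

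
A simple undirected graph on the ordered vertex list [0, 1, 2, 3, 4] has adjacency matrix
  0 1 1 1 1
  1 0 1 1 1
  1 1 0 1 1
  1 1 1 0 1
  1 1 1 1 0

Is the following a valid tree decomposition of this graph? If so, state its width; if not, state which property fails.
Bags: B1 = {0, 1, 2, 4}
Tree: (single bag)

No — vertex 3 appears in no bag.

A tree decomposition must satisfy three properties: every vertex lies in some bag; for every edge, both endpoints lie together in some bag; and for every vertex, the bags containing it form a connected subtree. Here vertex 3 appears in no bag, so the decomposition is invalid.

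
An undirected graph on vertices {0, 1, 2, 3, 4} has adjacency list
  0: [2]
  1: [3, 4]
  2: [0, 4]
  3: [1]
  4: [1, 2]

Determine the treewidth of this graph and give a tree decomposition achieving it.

Treewidth 1.
One optimal decomposition is:
Bags: B1 = {1, 3}  B2 = {1, 4}  B3 = {2, 4}  B4 = {0, 2}
Tree: B1–B2, B2–B3, B3–B4

The largest bag has 2 vertices, giving width 1; this decomposition certifies tw(G) ≤ 1. Since G has at least one edge (e.g. 3–1), it is not an edgeless graph, so tw(G) ≥ 1. The upper and lower bounds meet at 1, so that is the treewidth.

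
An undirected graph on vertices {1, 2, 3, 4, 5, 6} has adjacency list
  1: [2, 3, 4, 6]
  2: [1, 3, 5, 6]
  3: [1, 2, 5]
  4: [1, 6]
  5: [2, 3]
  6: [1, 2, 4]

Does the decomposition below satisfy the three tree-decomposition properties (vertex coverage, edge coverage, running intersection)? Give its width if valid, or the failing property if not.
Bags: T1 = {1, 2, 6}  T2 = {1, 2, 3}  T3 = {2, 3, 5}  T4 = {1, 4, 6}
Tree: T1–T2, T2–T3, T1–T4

Yes; width 2.

Vertex coverage: the bags together contain {1, 2, 3, 4, 5, 6}, the full vertex set. Edge coverage: each edge of G has both endpoints in at least one bag. Running intersection: for every vertex, the bags containing it form a connected subtree. All three properties hold, so this is a valid tree decomposition of width max|bag| − 1 = 2, and hence tw(G) ≤ 2.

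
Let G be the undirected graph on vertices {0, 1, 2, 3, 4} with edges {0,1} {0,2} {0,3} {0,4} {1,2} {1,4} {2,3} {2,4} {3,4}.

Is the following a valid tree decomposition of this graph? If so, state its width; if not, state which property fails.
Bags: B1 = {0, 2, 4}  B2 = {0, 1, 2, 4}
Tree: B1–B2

A tree decomposition must satisfy three properties: every vertex lies in some bag; for every edge, both endpoints lie together in some bag; and for every vertex, the bags containing it form a connected subtree. Here vertex 3 appears in no bag, so the decomposition is invalid.

No — vertex 3 appears in no bag.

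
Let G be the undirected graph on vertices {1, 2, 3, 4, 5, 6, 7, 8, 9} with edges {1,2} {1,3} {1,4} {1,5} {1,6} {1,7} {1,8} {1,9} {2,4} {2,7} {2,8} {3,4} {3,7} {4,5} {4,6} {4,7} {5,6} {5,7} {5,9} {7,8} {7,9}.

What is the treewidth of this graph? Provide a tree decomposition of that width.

Treewidth 3.
Bags: B1 = {1, 5, 7, 9}  B2 = {1, 4, 5, 7}  B3 = {1, 2, 4, 7}  B4 = {1, 4, 5, 6}  B5 = {1, 3, 4, 7}  B6 = {1, 2, 7, 8}
Tree: B1–B2, B2–B3, B2–B4, B2–B5, B3–B6

The largest bag has 4 vertices, giving width 3; this decomposition certifies tw(G) ≤ 3. On the other hand G contains the 4-clique {1, 4, 5, 6}. A clique must lie in a single bag of any decomposition, so no decomposition can have width below 3. The upper and lower bounds meet at 3, so that is the treewidth.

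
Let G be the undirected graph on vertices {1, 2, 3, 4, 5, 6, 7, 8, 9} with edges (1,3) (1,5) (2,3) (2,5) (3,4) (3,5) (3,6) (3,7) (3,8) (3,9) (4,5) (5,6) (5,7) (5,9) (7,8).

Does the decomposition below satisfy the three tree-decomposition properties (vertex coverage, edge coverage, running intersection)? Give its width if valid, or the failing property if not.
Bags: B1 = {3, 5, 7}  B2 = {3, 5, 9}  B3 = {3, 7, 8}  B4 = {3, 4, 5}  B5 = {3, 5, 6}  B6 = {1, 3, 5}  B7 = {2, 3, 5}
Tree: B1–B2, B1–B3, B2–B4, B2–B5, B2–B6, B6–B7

Yes; width 2.

Every vertex of G appears in some bag (union = {1, 2, 3, 4, 5, 6, 7, 8, 9}); every edge is covered by a bag; and for each vertex v the set of bags containing v is connected in the bag tree. The decomposition is therefore valid. The largest bag has 3 vertices, so the width is 2.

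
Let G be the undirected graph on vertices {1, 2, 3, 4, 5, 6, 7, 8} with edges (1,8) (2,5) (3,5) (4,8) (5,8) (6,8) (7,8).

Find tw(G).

A width-1 tree decomposition is:
Bags: B1 = {2, 5}  B2 = {5, 8}  B3 = {1, 8}  B4 = {6, 8}  B5 = {7, 8}  B6 = {4, 8}  B7 = {3, 5}
Tree: B1–B2, B2–B3, B3–B4, B2–B5, B4–B6, B2–B7
Every bag has size at most 2, so the width is 2 − 1 = 1 and tw(G) ≤ 1. G has an edge, so its treewidth is at least 1. Therefore the treewidth is 1.

1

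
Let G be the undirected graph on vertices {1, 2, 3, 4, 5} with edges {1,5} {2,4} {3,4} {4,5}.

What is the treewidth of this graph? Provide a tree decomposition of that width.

The largest bag has 2 vertices, giving width 1; this decomposition certifies tw(G) ≤ 1. G has an edge, so its treewidth is at least 1. Therefore the treewidth is 1.

Treewidth 1.
One optimal decomposition is:
Bags: B1 = {3, 4}  B2 = {4, 5}  B3 = {1, 5}  B4 = {2, 4}
Tree: B1–B2, B2–B3, B1–B4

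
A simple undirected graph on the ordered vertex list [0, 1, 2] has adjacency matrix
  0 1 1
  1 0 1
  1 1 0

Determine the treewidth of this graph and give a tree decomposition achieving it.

Treewidth 2.
Bags: B1 = {0, 1, 2}
Tree: (single bag)

A single bag containing all 3 vertices is trivially a valid decomposition of width 2. On the other hand G contains the 3-clique {0, 1, 2}. A clique must lie in a single bag of any decomposition, so no decomposition can have width below 2. Combining the bounds, tw(G) = 2.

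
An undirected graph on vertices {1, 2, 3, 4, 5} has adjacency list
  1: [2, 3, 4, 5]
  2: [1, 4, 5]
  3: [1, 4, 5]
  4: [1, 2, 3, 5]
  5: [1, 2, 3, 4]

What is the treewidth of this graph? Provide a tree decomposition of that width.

Treewidth 3.
Bags: B1 = {1, 3, 4, 5}  B2 = {1, 2, 4, 5}
Tree: B1–B2

Each bag holds 4 vertices, so the decomposition has width 3, which upper-bounds the treewidth. On the other hand G contains the 4-clique {1, 2, 4, 5}. A clique must lie in a single bag of any decomposition, so no decomposition can have width below 3. The upper and lower bounds meet at 3, so that is the treewidth.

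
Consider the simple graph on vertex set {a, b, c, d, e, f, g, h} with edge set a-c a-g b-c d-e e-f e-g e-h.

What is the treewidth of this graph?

A width-1 tree decomposition is:
Bags: B1 = {e, g}  B2 = {a, g}  B3 = {e, h}  B4 = {d, e}  B5 = {a, c}  B6 = {e, f}  B7 = {b, c}
Tree: B1–B2, B1–B3, B1–B4, B2–B5, B3–B6, B5–B7
The largest bag has 2 vertices, giving width 1; this decomposition certifies tw(G) ≤ 1. Any graph with an edge has treewidth ≥ 1, and G has the edge g–e. Combining the bounds, tw(G) = 1.

1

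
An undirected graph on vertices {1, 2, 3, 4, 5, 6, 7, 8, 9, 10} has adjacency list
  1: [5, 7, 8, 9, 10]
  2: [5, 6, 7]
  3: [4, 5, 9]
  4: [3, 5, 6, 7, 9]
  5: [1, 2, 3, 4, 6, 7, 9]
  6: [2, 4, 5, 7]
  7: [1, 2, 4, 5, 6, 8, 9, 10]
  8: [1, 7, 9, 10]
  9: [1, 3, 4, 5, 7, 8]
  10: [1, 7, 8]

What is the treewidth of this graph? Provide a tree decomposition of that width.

Each bag holds 4 vertices, so the decomposition has width 3, which upper-bounds the treewidth. Conversely, {3, 4, 5, 9} is a clique of size 4, and the vertices of any clique must share a bag in every tree decomposition; so some bag has ≥ 4 vertices and tw(G) ≥ 3. Combining the bounds, tw(G) = 3.

Treewidth 3.
One optimal decomposition is:
Bags: B1 = {4, 5, 7, 9}  B2 = {1, 5, 7, 9}  B3 = {1, 7, 8, 9}  B4 = {4, 5, 6, 7}  B5 = {2, 5, 6, 7}  B6 = {1, 7, 8, 10}  B7 = {3, 4, 5, 9}
Tree: B1–B2, B2–B3, B1–B4, B4–B5, B3–B6, B1–B7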